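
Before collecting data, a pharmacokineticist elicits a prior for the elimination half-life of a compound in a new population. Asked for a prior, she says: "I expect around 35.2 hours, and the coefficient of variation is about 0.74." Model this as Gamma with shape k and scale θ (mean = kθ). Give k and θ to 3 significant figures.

k ≈ 1.83, θ ≈ 19.3

For Gamma(k, scale θ): mean = kθ, variance = kθ², so CV = 1/√k.
CV = 0.74, hence k = 1/CV² = 1.83.
Then θ = mean/k = 35.2/1.83 = 19.3.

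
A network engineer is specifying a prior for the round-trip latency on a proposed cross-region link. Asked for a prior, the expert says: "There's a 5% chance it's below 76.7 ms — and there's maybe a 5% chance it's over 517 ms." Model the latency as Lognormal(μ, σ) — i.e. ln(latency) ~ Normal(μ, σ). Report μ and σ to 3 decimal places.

μ ≈ 5.294, σ ≈ 0.580

If T ~ Lognormal(μ,σ) then ln T ~ Normal(μ,σ), so the p-quantile of ln T is μ + z_p·σ.
ln(76.7) = 4.34 and ln(517) = 6.248; z_{0.05} = -1.645, z_{0.95} = 1.645.
σ = (6.248 − 4.34)/(1.645 − (-1.645)) = 0.580.
μ = 4.34 − (-1.645)·0.580 = 5.294.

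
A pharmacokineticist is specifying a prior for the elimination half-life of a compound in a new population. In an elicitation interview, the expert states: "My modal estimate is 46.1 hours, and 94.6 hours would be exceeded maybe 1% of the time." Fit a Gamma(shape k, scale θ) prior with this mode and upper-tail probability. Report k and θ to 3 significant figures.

k ≈ 10.5, θ ≈ 4.87

Gamma(k,θ) with k>1 has mode (k−1)θ, so θ = 46.1/(k−1).
Need P(X < 94.6) = 0.99 with θ tied to k this way. Start at k = 2, θ = 46.1: P(X<94.6) ≈ 0.608.
Too low — raise k to concentrate. Iterating converges to k ≈ 10.5.
Then θ = 46.1/(10.5−1) ≈ 4.87.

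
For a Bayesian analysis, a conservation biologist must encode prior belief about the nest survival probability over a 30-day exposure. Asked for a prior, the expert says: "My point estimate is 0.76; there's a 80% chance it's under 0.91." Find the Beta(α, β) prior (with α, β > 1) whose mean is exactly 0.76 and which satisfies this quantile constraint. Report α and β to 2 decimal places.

α ≈ 4.35, β ≈ 1.37

With mean 0.76 fixed, write α = 0.76s, β = 0.24s where s = α+β.
Need P(θ < 0.91) = 0.8 under Beta(0.76s, 0.24s). Normal approximation: (q−m)/√(m(1−m)/s) ≈ z_{0.8} = 0.842, so s ≈ 0.76·0.24·(0.842)²/(0.91−0.76)² = 5.7.
At s = 5.7: P(θ<0.91) ≈ 0.801. Adjusting to match 0.8 gives s ≈ 5.72.
So α = 0.76·5.72 ≈ 4.35, β = 0.24·5.72 ≈ 1.37.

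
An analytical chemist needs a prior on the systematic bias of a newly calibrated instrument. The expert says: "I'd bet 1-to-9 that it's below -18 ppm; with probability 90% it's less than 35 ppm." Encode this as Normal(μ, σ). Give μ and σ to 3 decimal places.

μ = 8.500, σ = 20.678

For Normal(μ,σ), the p-quantile is μ + z_p·σ. Here z_{0.1} = -1.282, z_{0.9} = 1.282.
So -18 = μ − 1.282σ and 35 = μ + 1.282σ.
Subtracting: σ = (35 − -18)/(1.282 − (-1.282)) = 20.678.
Then μ = -18 − (-1.282)·20.678 = 8.500.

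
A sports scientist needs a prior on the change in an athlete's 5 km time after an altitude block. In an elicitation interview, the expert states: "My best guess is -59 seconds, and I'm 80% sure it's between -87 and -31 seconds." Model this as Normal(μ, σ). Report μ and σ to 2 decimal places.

A symmetric 80% interval runs μ ± z·σ with z = 1.282.
Half-width = 28, so σ = 28/1.282 = 21.85.
μ is the stated best guess, -59.00.

μ = -59.00, σ = 21.85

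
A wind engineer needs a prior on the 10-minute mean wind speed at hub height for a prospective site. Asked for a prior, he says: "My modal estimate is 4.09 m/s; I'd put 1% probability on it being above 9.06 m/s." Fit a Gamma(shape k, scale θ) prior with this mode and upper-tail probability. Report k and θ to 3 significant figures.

Gamma(k,θ) with k>1 has mode (k−1)θ, so θ = 4.09/(k−1).
Need P(X < 9.06) = 0.99 with θ tied to k this way. Start at k = 2, θ = 4.09: P(X<9.06) ≈ 0.649.
Too low — raise k to concentrate. Iterating converges to k ≈ 8.61.
Then θ = 4.09/(8.61−1) ≈ 0.537.

k ≈ 8.61, θ ≈ 0.537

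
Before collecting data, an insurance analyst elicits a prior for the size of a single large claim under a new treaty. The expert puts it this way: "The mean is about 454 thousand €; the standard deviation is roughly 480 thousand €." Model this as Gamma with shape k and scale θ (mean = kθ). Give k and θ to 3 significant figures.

For Gamma(k, scale θ): mean = kθ, variance = kθ², so CV = 1/√k.
CV = SD/mean = 480/454 = 1.057, hence k = 1/CV² = 0.895.
Then θ = mean/k = 454/0.895 = 507.

k ≈ 0.895, θ ≈ 507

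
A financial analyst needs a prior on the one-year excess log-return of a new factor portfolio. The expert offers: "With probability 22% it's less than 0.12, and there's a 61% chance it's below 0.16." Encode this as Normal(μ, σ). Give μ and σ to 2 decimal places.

For Normal(μ,σ), the p-quantile is μ + z_p·σ. Here z_{0.22} = -0.7722, z_{0.61} = 0.2793.
So 0.12 = μ − 0.7722σ and 0.16 = μ + 0.2793σ.
Subtracting: σ = (0.16 − 0.12)/(0.2793 − (-0.7722)) = 0.04.
Then μ = 0.12 − (-0.7722)·0.04 = 0.15.

μ = 0.15, σ = 0.04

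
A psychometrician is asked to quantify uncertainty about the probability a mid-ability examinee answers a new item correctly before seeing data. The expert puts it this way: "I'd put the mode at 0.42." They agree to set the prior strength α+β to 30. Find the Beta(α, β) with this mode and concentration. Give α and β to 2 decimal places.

For α,β > 1 the Beta mode is (α−1)/(α+β−2). With α+β = 30, the mode is (α−1)/28.
Set (α−1)/28 = 0.42 → α = 1 + 0.42·28 = 12.76.
β = 30 − α = 17.24.

α = 12.76, β = 17.24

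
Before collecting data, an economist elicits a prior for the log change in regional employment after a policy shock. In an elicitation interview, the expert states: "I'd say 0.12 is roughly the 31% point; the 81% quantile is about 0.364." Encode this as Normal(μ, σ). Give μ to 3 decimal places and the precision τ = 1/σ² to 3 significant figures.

For Normal(μ,σ), the p-quantile is μ + z_p·σ. Here z_{0.31} = -0.4959, z_{0.81} = 0.8779.
So 0.12 = μ − 0.4959σ and 0.364 = μ + 0.8779σ.
Subtracting: σ = (0.364 − 0.12)/(0.8779 − (-0.4959)) = 0.178.
Then μ = 0.12 − (-0.4959)·0.178 = 0.208.
Precision τ = 1/σ² = 1/0.1776² = 31.7.

μ = 0.208, τ = 31.7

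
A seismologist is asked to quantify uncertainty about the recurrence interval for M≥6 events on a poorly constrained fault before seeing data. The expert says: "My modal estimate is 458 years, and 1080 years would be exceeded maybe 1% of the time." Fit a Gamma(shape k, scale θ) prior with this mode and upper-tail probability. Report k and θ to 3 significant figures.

k ≈ 7.46, θ ≈ 70.9

Gamma(k,θ) with k>1 has mode (k−1)θ, so θ = 458/(k−1).
Need P(X < 1080) = 0.99 with θ tied to k this way. Start at k = 2, θ = 458: P(X<1080) ≈ 0.682.
Too low — raise k to concentrate. Iterating converges to k ≈ 7.46.
Then θ = 458/(7.46−1) ≈ 70.9.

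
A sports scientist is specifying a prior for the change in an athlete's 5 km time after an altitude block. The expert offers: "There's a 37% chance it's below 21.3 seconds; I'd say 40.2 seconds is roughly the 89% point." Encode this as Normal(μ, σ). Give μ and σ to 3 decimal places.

μ = 25.325, σ = 12.128

For Normal(μ,σ), the p-quantile is μ + z_p·σ. Here z_{0.37} = -0.3319, z_{0.89} = 1.227.
So 21.3 = μ − 0.3319σ and 40.2 = μ + 1.227σ.
Subtracting: σ = (40.2 − 21.3)/(1.227 − (-0.3319)) = 12.128.
Then μ = 21.3 − (-0.3319)·12.128 = 25.325.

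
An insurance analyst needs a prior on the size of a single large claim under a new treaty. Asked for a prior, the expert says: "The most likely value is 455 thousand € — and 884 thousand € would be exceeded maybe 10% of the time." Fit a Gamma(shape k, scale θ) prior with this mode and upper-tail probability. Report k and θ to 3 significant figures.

Gamma(k,θ) with k>1 has mode (k−1)θ, so θ = 455/(k−1).
Need P(X < 884) = 0.9 with θ tied to k this way. Start at k = 2, θ = 455: P(X<884) ≈ 0.578.
Too low — raise k to concentrate. Iterating converges to k ≈ 5.34.
Then θ = 455/(5.34−1) ≈ 105.

k ≈ 5.34, θ ≈ 105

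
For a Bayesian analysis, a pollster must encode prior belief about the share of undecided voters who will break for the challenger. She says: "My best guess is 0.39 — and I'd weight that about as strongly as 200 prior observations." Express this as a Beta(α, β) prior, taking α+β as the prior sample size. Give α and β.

Under the effective-sample-size interpretation, Beta(α, β) has prior mean α/(α+β) and prior sample size α+β.
So α+β = 200 and α/(α+β) = 0.39, giving α = 0.39·200 = 78 and β = 200 − 78 = 122.

α = 78, β = 122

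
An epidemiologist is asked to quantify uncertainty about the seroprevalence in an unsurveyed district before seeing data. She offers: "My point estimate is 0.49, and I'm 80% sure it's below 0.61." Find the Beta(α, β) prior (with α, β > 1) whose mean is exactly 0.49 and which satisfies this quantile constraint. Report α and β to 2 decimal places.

With mean 0.49 fixed, write α = 0.49s, β = 0.51s where s = α+β.
Need P(θ < 0.61) = 0.8 under Beta(0.49s, 0.51s). Normal approximation: (q−m)/√(m(1−m)/s) ≈ z_{0.8} = 0.842, so s ≈ 0.49·0.51·(0.842)²/(0.61−0.49)² = 12.3.
At s = 12.3: P(θ<0.61) ≈ 0.799. Adjusting to match 0.8 gives s ≈ 12.39.
So α = 0.49·12.39 ≈ 6.07, β = 0.51·12.39 ≈ 6.32.

α ≈ 6.07, β ≈ 6.32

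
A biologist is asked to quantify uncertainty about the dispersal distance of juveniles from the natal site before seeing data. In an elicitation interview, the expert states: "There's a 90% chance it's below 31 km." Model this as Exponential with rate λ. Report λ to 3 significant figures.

P(T < 31.0) = 1 − e^(−λ·31.0) = 0.9, so λ = −ln(1−0.9)/31.0 = −ln(0.1)/31.0 = 0.0743.

λ ≈ 0.0743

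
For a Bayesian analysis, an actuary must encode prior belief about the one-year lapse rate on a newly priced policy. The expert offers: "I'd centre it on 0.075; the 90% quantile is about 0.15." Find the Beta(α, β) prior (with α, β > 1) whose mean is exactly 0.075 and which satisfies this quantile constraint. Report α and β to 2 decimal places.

With mean 0.075 fixed, write α = 0.075s, β = 0.925s where s = α+β.
Need P(θ < 0.15) = 0.9 under Beta(0.075s, 0.925s). Normal approximation: (q−m)/√(m(1−m)/s) ≈ z_{0.9} = 1.28, so s ≈ 0.075·0.925·(1.28)²/(0.15−0.075)² = 20.3.
At s = 20.3: P(θ<0.15) ≈ 0.894. Adjusting to match 0.9 gives s ≈ 22.02.
So α = 0.075·22.02 ≈ 1.65, β = 0.925·22.02 ≈ 20.37.

α ≈ 1.65, β ≈ 20.37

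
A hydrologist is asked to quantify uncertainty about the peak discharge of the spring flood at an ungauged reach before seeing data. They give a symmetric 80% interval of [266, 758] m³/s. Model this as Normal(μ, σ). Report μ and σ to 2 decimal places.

μ = 512.00, σ = 191.95

A symmetric 80% interval runs μ ± z·σ with z = 1.282.
Half-width = 246, so σ = 246/1.282 = 191.95.
μ is the interval midpoint, 512.00.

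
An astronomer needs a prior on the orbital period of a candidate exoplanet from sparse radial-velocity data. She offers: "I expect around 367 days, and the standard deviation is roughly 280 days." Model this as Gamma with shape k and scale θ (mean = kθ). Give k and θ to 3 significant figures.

For Gamma(k, scale θ): mean = kθ, variance = kθ², so CV = 1/√k.
CV = SD/mean = 280/367 = 0.7629, hence k = 1/CV² = 1.72.
Then θ = mean/k = 367/1.72 = 214.

k ≈ 1.72, θ ≈ 214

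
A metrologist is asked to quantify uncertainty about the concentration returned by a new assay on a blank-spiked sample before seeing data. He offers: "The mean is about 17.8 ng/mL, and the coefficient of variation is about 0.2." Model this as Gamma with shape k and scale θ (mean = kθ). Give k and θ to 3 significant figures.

For Gamma(k, scale θ): mean = kθ, variance = kθ², so CV = 1/√k.
CV = 0.2, hence k = 1/CV² = 25.
Then θ = mean/k = 17.8/25 = 0.712.

k ≈ 25, θ ≈ 0.712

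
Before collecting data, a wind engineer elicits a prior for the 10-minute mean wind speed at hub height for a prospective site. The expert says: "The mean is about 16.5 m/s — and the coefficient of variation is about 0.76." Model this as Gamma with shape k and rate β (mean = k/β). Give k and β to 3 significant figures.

For Gamma(k, rate β): mean = k/β, variance = k/β², so CV = 1/√k.
CV = 0.76, hence k = 1/CV² = 1.73.
Then β = k/mean = 1.73/16.5 = 0.105.

k ≈ 1.73, β ≈ 0.105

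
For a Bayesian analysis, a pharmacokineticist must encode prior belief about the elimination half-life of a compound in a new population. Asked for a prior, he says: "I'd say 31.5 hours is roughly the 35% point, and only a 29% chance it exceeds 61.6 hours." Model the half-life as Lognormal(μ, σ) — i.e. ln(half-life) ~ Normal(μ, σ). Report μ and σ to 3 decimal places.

If T ~ Lognormal(μ,σ) then ln T ~ Normal(μ,σ), so the p-quantile of ln T is μ + z_p·σ.
ln(31.5) = 3.45 and ln(61.6) = 4.121; z_{0.35} = -0.3853, z_{0.71} = 0.5534.
σ = (4.121 − 3.45)/(0.5534 − (-0.3853)) = 0.714.
μ = 3.45 − (-0.3853)·0.714 = 3.725.

μ ≈ 3.725, σ ≈ 0.714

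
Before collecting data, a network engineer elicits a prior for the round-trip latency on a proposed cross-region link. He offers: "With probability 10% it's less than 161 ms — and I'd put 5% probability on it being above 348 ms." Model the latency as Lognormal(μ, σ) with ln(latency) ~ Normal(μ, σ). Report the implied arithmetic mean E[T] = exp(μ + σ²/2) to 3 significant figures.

E[T] ≈ 234 ms

If T ~ Lognormal(μ,σ) then ln T ~ Normal(μ,σ), so the p-quantile of ln T is μ + z_p·σ.
ln(161) = 5.081 and ln(348) = 5.852; z_{0.1} = -1.282, z_{0.95} = 1.645.
σ = (5.852 − 5.081)/(1.645 − (-1.282)) = 0.263.
μ = 5.081 − (-1.282)·0.263 = 5.419.
E[T] = exp(μ + σ²/2) = exp(5.419 + 0.0347) = 234 ms.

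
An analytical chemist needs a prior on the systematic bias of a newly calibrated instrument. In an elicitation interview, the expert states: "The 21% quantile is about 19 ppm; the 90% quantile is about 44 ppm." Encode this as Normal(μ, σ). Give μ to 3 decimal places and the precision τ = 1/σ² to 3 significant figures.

For Normal(μ,σ), the p-quantile is μ + z_p·σ. Here z_{0.21} = -0.8064, z_{0.9} = 1.282.
So 19 = μ − 0.8064σ and 44 = μ + 1.282σ.
Subtracting: σ = (44 − 19)/(1.282 − (-0.8064)) = 11.973.
Then μ = 19 − (-0.8064)·11.973 = 28.656.
Precision τ = 1/σ² = 1/11.97² = 0.00698.

μ = 28.656, τ = 0.00698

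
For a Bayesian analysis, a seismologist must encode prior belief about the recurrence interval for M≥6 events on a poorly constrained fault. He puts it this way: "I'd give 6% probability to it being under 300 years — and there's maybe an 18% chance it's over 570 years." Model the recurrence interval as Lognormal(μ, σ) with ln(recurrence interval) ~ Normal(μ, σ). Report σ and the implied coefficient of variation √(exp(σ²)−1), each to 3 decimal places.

σ ≈ 0.260, CV ≈ 0.264

If T ~ Lognormal(μ,σ) then ln T ~ Normal(μ,σ), so the p-quantile of ln T is μ + z_p·σ.
ln(300) = 5.704 and ln(570) = 6.346; z_{0.06} = -1.555, z_{0.82} = 0.9154.
σ = (6.346 − 5.704)/(0.9154 − (-1.555)) = 0.260.
μ = 5.704 − (-1.555)·0.260 = 6.108.
CV = √(exp(σ²)−1) = √(exp(0.0675)−1) = 0.264.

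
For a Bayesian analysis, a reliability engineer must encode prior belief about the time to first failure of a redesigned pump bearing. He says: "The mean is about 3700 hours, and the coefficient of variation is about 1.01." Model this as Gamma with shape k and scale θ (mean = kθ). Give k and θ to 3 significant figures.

k ≈ 0.98, θ ≈ 3770

For Gamma(k, scale θ): mean = kθ, variance = kθ², so CV = 1/√k.
CV = 1.01, hence k = 1/CV² = 0.98.
Then θ = mean/k = 3700/0.98 = 3770.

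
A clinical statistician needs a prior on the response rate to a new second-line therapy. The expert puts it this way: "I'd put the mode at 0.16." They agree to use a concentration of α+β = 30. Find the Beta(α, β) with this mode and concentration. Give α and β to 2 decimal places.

For α,β > 1 the Beta mode is (α−1)/(α+β−2). With α+β = 30, the mode is (α−1)/28.
Set (α−1)/28 = 0.16 → α = 1 + 0.16·28 = 5.48.
β = 30 − α = 24.52.

α = 5.48, β = 24.52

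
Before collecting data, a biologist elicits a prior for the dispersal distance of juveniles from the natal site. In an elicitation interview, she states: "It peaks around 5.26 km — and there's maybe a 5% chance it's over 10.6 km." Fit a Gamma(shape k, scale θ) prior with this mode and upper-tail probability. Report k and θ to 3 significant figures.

Gamma(k,θ) with k>1 has mode (k−1)θ, so θ = 5.26/(k−1).
Need P(X < 10.6) = 0.95 with θ tied to k this way. Start at k = 2, θ = 5.26: P(X<10.6) ≈ 0.598.
Too low — raise k to concentrate. Iterating converges to k ≈ 6.64.
Then θ = 5.26/(6.64−1) ≈ 0.932.

k ≈ 6.64, θ ≈ 0.932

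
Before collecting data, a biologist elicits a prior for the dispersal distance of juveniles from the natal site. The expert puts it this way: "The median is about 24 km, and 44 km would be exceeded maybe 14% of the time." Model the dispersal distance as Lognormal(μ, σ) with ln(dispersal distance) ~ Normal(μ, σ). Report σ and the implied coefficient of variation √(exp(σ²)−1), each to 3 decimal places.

σ ≈ 0.561, CV ≈ 0.608

If T ~ Lognormal(μ,σ) then ln T ~ Normal(μ,σ), so the p-quantile of ln T is μ + z_p·σ.
ln(24) = 3.178 and ln(44) = 3.784; z_{0.5} = 0, z_{0.86} = 1.08.
σ = (3.784 − 3.178)/(1.08 − (0)) = 0.561.
μ = 3.178 − (0)·0.561 = 3.178.
CV = √(exp(σ²)−1) = √(exp(0.3148)−1) = 0.608.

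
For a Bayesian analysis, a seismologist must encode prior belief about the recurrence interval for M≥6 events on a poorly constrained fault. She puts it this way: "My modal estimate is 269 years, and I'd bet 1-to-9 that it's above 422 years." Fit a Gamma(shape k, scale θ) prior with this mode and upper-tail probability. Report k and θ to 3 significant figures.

Gamma(k,θ) with k>1 has mode (k−1)θ, so θ = 269/(k−1).
Need P(X < 422) = 0.9 with θ tied to k this way. Start at k = 2, θ = 269: P(X<422) ≈ 0.465.
Too low — raise k to concentrate. Iterating converges to k ≈ 10.2.
Then θ = 269/(10.2−1) ≈ 29.1.

k ≈ 10.2, θ ≈ 29.1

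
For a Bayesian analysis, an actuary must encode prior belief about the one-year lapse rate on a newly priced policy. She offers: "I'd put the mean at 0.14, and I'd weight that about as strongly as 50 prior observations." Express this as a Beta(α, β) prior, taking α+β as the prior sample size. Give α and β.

Under the effective-sample-size interpretation, Beta(α, β) has prior mean α/(α+β) and prior sample size α+β.
So α+β = 50 and α/(α+β) = 0.14, giving α = 0.14·50 = 7 and β = 50 − 7 = 43.

α = 7, β = 43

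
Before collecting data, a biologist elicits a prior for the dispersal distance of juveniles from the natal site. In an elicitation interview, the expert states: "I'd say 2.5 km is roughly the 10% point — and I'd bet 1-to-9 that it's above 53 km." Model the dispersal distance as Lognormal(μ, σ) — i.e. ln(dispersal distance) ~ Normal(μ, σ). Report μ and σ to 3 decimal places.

If T ~ Lognormal(μ,σ) then ln T ~ Normal(μ,σ), so the p-quantile of ln T is μ + z_p·σ.
ln(2.5) = 0.9163 and ln(53) = 3.97; z_{0.1} = -1.282, z_{0.9} = 1.282.
σ = (3.97 − 0.9163)/(1.282 − (-1.282)) = 1.192.
μ = 0.9163 − (-1.282)·1.192 = 2.443.

μ ≈ 2.443, σ ≈ 1.192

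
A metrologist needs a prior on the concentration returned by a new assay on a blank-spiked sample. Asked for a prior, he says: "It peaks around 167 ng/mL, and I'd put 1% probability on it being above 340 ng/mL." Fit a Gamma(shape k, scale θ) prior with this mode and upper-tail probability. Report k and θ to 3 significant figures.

k ≈ 10.7, θ ≈ 17.2

Gamma(k,θ) with k>1 has mode (k−1)θ, so θ = 167/(k−1).
Need P(X < 340) = 0.99 with θ tied to k this way. Start at k = 2, θ = 167: P(X<340) ≈ 0.604.
Too low — raise k to concentrate. Iterating converges to k ≈ 10.7.
Then θ = 167/(10.7−1) ≈ 17.2.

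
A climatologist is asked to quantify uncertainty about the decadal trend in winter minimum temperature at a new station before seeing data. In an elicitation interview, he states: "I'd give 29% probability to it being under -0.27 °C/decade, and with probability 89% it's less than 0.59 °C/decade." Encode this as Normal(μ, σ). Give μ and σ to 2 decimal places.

μ = -0.00, σ = 0.48

The p-quantile of Normal(μ,σ) is μ + z_p·σ, with z_{0.29} = -0.5534 and z_{0.89} = 1.227.
Eliminate σ: μ = (z₂·x₁ − z₁·x₂)/(z₂ − z₁) = (1.227·-0.27 − (-0.5534)·0.59)/1.78 = -0.00.
Then σ = (x₂ − x₁)/(z₂ − z₁) = (0.59 − -0.27)/1.78 = 0.48.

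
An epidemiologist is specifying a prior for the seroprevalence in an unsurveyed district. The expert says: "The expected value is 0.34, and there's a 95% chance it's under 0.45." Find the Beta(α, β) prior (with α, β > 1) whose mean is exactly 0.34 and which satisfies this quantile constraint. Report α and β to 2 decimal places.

With mean 0.34 fixed, write α = 0.34s, β = 0.66s where s = α+β.
Need P(θ < 0.45) = 0.95 under Beta(0.34s, 0.66s). Normal approximation: (q−m)/√(m(1−m)/s) ≈ z_{0.95} = 1.64, so s ≈ 0.34·0.66·(1.64)²/(0.45−0.34)² = 50.2.
At s = 50.2: P(θ<0.45) ≈ 0.946. Adjusting to match 0.95 gives s ≈ 52.54.
So α = 0.34·52.54 ≈ 17.86, β = 0.66·52.54 ≈ 34.68.

α ≈ 17.86, β ≈ 34.68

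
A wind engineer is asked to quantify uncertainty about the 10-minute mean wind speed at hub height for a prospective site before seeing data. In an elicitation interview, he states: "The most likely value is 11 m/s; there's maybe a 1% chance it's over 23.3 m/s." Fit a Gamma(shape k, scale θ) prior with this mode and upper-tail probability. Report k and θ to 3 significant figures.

k ≈ 9.62, θ ≈ 1.28

Gamma(k,θ) with k>1 has mode (k−1)θ, so θ = 11/(k−1).
Need P(X < 23.3) = 0.99 with θ tied to k this way. Start at k = 2, θ = 11: P(X<23.3) ≈ 0.625.
Too low — raise k to concentrate. Iterating converges to k ≈ 9.62.
Then θ = 11/(9.62−1) ≈ 1.28.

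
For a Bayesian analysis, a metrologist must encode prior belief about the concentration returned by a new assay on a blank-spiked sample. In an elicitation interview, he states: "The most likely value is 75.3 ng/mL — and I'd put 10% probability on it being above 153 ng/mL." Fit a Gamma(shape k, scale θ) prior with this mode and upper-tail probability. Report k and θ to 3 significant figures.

k ≈ 4.82, θ ≈ 19.7

Gamma(k,θ) with k>1 has mode (k−1)θ, so θ = 75.3/(k−1).
Need P(X < 153) = 0.9 with θ tied to k this way. Start at k = 2, θ = 75.3: P(X<153) ≈ 0.603.
Too low — raise k to concentrate. Iterating converges to k ≈ 4.82.
Then θ = 75.3/(4.82−1) ≈ 19.7.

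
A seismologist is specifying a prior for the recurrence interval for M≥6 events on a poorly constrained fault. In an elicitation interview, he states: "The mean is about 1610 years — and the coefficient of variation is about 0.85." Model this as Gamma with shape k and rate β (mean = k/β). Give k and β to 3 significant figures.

For Gamma(k, rate β): mean = k/β, variance = k/β², so CV = 1/√k.
CV = 0.85, hence k = 1/CV² = 1.38.
Then β = k/mean = 1.38/1610 = 0.00086.

k ≈ 1.38, β ≈ 0.00086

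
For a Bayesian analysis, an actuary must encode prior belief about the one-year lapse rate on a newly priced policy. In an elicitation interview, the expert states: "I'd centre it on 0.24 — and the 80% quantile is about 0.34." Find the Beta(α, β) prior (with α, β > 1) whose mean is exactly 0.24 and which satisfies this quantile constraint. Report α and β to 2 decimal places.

With mean 0.24 fixed, write α = 0.24s, β = 0.76s where s = α+β.
Need P(θ < 0.34) = 0.8 under Beta(0.24s, 0.76s). Normal approximation: (q−m)/√(m(1−m)/s) ≈ z_{0.8} = 0.842, so s ≈ 0.24·0.76·(0.842)²/(0.34−0.24)² = 12.9.
At s = 12.9: P(θ<0.34) ≈ 0.810. Adjusting to match 0.8 gives s ≈ 11.56.
So α = 0.24·11.56 ≈ 2.77, β = 0.76·11.56 ≈ 8.79.

α ≈ 2.77, β ≈ 8.79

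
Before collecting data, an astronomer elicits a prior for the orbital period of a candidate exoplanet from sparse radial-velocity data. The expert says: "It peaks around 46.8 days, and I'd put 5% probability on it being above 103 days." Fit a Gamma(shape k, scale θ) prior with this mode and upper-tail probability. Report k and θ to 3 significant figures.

Gamma(k,θ) with k>1 has mode (k−1)θ, so θ = 46.8/(k−1).
Need P(X < 103) = 0.95 with θ tied to k this way. Start at k = 2, θ = 46.8: P(X<103) ≈ 0.646.
Too low — raise k to concentrate. Iterating converges to k ≈ 5.42.
Then θ = 46.8/(5.42−1) ≈ 10.6.

k ≈ 5.42, θ ≈ 10.6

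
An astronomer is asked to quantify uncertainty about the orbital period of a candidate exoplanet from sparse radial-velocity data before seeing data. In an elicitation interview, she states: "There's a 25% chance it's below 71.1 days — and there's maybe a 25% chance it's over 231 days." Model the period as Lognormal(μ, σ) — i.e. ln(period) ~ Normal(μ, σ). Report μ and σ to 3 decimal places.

μ ≈ 4.853, σ ≈ 0.873

If T ~ Lognormal(μ,σ) then ln T ~ Normal(μ,σ), so the p-quantile of ln T is μ + z_p·σ.
ln(71.1) = 4.264 and ln(231) = 5.442; z_{0.25} = -0.6745, z_{0.75} = 0.6745.
σ = (5.442 − 4.264)/(0.6745 − (-0.6745)) = 0.873.
μ = 4.264 − (-0.6745)·0.873 = 4.853.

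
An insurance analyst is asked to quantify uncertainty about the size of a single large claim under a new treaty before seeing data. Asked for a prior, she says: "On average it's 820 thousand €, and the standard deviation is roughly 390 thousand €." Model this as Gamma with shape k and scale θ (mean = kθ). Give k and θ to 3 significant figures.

For Gamma(k, scale θ): mean = kθ, variance = kθ², so CV = 1/√k.
CV = SD/mean = 390/820 = 0.4756, hence k = 1/CV² = 4.42.
Then θ = mean/k = 820/4.42 = 185.

k ≈ 4.42, θ ≈ 185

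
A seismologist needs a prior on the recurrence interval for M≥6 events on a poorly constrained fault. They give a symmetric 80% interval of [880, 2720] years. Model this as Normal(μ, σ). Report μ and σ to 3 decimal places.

A symmetric 80% interval runs μ ± z·σ with z = 1.282.
Half-width = 920, so σ = 920/1.282 = 717.880.
μ is the interval midpoint, 1800.000.

μ = 1800.000, σ = 717.880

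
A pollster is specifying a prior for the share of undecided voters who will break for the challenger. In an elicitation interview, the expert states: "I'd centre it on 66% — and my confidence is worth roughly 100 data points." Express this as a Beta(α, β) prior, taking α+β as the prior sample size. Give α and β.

α = 66, β = 34

Under the effective-sample-size interpretation, Beta(α, β) has prior mean α/(α+β) and prior sample size α+β.
So α+β = 100 and α/(α+β) = 0.66, giving α = 0.66·100 = 66 and β = 100 − 66 = 34.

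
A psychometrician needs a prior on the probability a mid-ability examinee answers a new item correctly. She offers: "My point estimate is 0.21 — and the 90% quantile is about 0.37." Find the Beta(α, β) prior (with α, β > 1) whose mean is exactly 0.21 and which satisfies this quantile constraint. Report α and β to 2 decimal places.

With mean 0.21 fixed, write α = 0.21s, β = 0.79s where s = α+β.
Need P(θ < 0.37) = 0.9 under Beta(0.21s, 0.79s). Normal approximation: (q−m)/√(m(1−m)/s) ≈ z_{0.9} = 1.28, so s ≈ 0.21·0.79·(1.28)²/(0.37−0.21)² = 10.6.
At s = 10.6: P(θ<0.37) ≈ 0.893. Adjusting to match 0.9 gives s ≈ 11.44.
So α = 0.21·11.44 ≈ 2.40, β = 0.79·11.44 ≈ 9.04.

α ≈ 2.40, β ≈ 9.04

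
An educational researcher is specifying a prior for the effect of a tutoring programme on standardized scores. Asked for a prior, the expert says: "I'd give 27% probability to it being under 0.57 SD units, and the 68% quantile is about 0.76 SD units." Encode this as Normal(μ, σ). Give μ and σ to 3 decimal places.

μ = 0.678, σ = 0.176

The p-quantile of Normal(μ,σ) is μ + z_p·σ, with z_{0.27} = -0.6128 and z_{0.68} = 0.4677.
Eliminate σ: μ = (z₂·x₁ − z₁·x₂)/(z₂ − z₁) = (0.4677·0.57 − (-0.6128)·0.76)/1.081 = 0.678.
Then σ = (x₂ − x₁)/(z₂ − z₁) = (0.76 − 0.57)/1.081 = 0.176.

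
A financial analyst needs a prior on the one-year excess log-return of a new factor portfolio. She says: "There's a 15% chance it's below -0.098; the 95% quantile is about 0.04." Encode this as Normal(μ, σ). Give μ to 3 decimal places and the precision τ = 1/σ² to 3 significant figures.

The p-quantile of Normal(μ,σ) is μ + z_p·σ, with z_{0.15} = -1.036 and z_{0.95} = 1.645.
Eliminate σ: μ = (z₂·x₁ − z₁·x₂)/(z₂ − z₁) = (1.645·-0.098 − (-1.036)·0.04)/2.681 = -0.045.
Then σ = (x₂ − x₁)/(z₂ − z₁) = (0.04 − -0.098)/2.681 = 0.051.
Precision τ = 1/σ² = 1/0.05147² = 378.

μ = -0.045, τ = 378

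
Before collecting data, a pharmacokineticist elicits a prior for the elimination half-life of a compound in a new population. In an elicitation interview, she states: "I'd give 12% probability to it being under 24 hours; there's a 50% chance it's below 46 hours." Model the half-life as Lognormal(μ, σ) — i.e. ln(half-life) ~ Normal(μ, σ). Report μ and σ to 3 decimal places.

If T ~ Lognormal(μ,σ) then ln T ~ Normal(μ,σ), so the p-quantile of ln T is μ + z_p·σ.
ln(24) = 3.178 and ln(46) = 3.829; z_{0.12} = -1.175, z_{0.5} = 0.
σ = (3.829 − 3.178)/(0 − (-1.175)) = 0.554.
μ = 3.178 − (-1.175)·0.554 = 3.829.

μ ≈ 3.829, σ ≈ 0.554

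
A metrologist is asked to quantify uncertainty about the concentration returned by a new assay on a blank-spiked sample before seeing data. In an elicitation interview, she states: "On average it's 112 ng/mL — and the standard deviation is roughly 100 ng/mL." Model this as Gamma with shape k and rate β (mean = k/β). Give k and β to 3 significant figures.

k ≈ 1.25, β ≈ 0.0112

For Gamma(k, rate β): mean = k/β, variance = k/β², so CV = 1/√k.
CV = SD/mean = 100/112 = 0.8929, hence k = 1/CV² = 1.25.
Then β = k/mean = 1.25/112 = 0.0112.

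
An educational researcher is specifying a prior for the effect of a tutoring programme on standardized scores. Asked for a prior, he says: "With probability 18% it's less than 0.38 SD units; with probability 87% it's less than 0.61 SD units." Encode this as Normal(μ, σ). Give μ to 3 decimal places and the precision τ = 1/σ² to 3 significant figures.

The p-quantile of Normal(μ,σ) is μ + z_p·σ, with z_{0.18} = -0.9154 and z_{0.87} = 1.126.
Eliminate σ: μ = (z₂·x₁ − z₁·x₂)/(z₂ − z₁) = (1.126·0.38 − (-0.9154)·0.61)/2.042 = 0.483.
Then σ = (x₂ − x₁)/(z₂ − z₁) = (0.61 − 0.38)/2.042 = 0.113.
Precision τ = 1/σ² = 1/0.1126² = 78.8.

μ = 0.483, τ = 78.8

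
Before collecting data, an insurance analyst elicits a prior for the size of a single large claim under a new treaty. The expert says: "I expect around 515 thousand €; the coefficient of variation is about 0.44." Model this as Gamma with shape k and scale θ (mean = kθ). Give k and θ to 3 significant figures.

For Gamma(k, scale θ): mean = kθ, variance = kθ², so CV = 1/√k.
CV = 0.44, hence k = 1/CV² = 5.17.
Then θ = mean/k = 515/5.17 = 99.7.

k ≈ 5.17, θ ≈ 99.7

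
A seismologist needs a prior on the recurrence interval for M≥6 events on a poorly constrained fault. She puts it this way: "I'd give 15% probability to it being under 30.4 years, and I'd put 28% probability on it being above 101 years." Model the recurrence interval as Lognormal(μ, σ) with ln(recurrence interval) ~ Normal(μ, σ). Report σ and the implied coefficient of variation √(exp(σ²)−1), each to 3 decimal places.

σ ≈ 0.741, CV ≈ 0.856

If T ~ Lognormal(μ,σ) then ln T ~ Normal(μ,σ), so the p-quantile of ln T is μ + z_p·σ.
ln(30.4) = 3.414 and ln(101) = 4.615; z_{0.15} = -1.036, z_{0.72} = 0.5828.
σ = (4.615 − 3.414)/(0.5828 − (-1.036)) = 0.741.
μ = 3.414 − (-1.036)·0.741 = 4.183.
CV = √(exp(σ²)−1) = √(exp(0.5498)−1) = 0.856.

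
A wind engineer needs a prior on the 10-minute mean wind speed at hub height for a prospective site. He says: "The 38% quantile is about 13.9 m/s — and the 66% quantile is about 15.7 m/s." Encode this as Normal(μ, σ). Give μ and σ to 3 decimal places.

The p-quantile of Normal(μ,σ) is μ + z_p·σ, with z_{0.38} = -0.3055 and z_{0.66} = 0.4125.
Eliminate σ: μ = (z₂·x₁ − z₁·x₂)/(z₂ − z₁) = (0.4125·13.9 − (-0.3055)·15.7)/0.7179 = 14.666.
Then σ = (x₂ − x₁)/(z₂ − z₁) = (15.7 − 13.9)/0.7179 = 2.507.

μ = 14.666, σ = 2.507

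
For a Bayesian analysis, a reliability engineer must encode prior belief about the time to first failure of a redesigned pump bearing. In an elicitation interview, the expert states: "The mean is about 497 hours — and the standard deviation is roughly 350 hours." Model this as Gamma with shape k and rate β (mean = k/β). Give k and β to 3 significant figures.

k ≈ 2.02, β ≈ 0.00406

For Gamma(k, rate β): mean = k/β, variance = k/β², so CV = 1/√k.
CV = SD/mean = 350/497 = 0.7042, hence k = 1/CV² = 2.02.
Then β = k/mean = 2.02/497 = 0.00406.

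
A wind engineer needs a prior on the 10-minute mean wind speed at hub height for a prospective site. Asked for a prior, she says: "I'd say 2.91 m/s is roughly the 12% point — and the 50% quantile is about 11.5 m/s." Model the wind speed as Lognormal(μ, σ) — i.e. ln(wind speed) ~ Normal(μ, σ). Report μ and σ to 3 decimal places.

If T ~ Lognormal(μ,σ) then ln T ~ Normal(μ,σ), so the p-quantile of ln T is μ + z_p·σ.
ln(2.91) = 1.068 and ln(11.5) = 2.442; z_{0.12} = -1.175, z_{0.5} = 0.
σ = (2.442 − 1.068)/(0 − (-1.175)) = 1.170.
μ = 1.068 − (-1.175)·1.170 = 2.442.

μ ≈ 2.442, σ ≈ 1.170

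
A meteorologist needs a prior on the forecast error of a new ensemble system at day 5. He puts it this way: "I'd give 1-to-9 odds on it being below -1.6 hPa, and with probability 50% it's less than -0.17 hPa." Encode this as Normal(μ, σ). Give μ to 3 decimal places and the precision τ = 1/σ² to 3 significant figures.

For Normal(μ,σ), the p-quantile is μ + z_p·σ. Here z_{0.1} = -1.282, z_{0.5} = 0.
So -1.6 = μ − 1.282σ and -0.17 = μ + 0σ.
Subtracting: σ = (-0.17 − -1.6)/(0 − (-1.282)) = 1.116.
Then μ = -1.6 − (-1.282)·1.116 = -0.170.
Precision τ = 1/σ² = 1/1.116² = 0.803.

μ = -0.170, τ = 0.803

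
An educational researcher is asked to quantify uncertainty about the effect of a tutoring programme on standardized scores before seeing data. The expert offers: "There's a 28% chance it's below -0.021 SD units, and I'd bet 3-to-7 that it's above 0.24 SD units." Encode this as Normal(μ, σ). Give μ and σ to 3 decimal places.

For Normal(μ,σ), the p-quantile is μ + z_p·σ. Here z_{0.28} = -0.5828, z_{0.7} = 0.5244.
So -0.021 = μ − 0.5828σ and 0.24 = μ + 0.5244σ.
Subtracting: σ = (0.24 − -0.021)/(0.5244 − (-0.5828)) = 0.236.
Then μ = -0.021 − (-0.5828)·0.236 = 0.116.

μ = 0.116, σ = 0.236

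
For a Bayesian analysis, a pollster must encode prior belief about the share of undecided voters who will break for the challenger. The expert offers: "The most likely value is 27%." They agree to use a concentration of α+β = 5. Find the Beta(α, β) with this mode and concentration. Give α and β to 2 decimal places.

α = 1.81, β = 3.19

For α,β > 1 the Beta mode is (α−1)/(α+β−2). With α+β = 5, the mode is (α−1)/3.
Set (α−1)/3 = 0.27 → α = 1 + 0.27·3 = 1.81.
β = 5 − α = 3.19.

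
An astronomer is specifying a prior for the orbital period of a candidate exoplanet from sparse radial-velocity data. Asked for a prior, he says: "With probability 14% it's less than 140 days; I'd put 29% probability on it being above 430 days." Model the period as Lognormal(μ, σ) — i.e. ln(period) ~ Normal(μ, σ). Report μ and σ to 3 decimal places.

μ ≈ 5.684, σ ≈ 0.687

If T ~ Lognormal(μ,σ) then ln T ~ Normal(μ,σ), so the p-quantile of ln T is μ + z_p·σ.
ln(140) = 4.942 and ln(430) = 6.064; z_{0.14} = -1.08, z_{0.71} = 0.5534.
σ = (6.064 − 4.942)/(0.5534 − (-1.08)) = 0.687.
μ = 4.942 − (-1.08)·0.687 = 5.684.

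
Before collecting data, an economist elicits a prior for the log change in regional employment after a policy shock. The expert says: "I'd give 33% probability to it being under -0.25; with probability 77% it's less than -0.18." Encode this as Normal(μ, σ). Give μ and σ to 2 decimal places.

μ = -0.22, σ = 0.06

The p-quantile of Normal(μ,σ) is μ + z_p·σ, with z_{0.33} = -0.4399 and z_{0.77} = 0.7388.
Eliminate σ: μ = (z₂·x₁ − z₁·x₂)/(z₂ − z₁) = (0.7388·-0.25 − (-0.4399)·-0.18)/1.179 = -0.22.
Then σ = (x₂ − x₁)/(z₂ − z₁) = (-0.18 − -0.25)/1.179 = 0.06.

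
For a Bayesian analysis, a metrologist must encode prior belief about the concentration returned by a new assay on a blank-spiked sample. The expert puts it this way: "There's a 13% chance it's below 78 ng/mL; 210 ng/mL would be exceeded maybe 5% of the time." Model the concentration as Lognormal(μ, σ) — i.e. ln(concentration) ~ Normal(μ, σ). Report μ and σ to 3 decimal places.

If T ~ Lognormal(μ,σ) then ln T ~ Normal(μ,σ), so the p-quantile of ln T is μ + z_p·σ.
ln(78) = 4.357 and ln(210) = 5.347; z_{0.13} = -1.126, z_{0.95} = 1.645.
σ = (5.347 − 4.357)/(1.645 − (-1.126)) = 0.357.
μ = 4.357 − (-1.126)·0.357 = 4.759.

μ ≈ 4.759, σ ≈ 0.357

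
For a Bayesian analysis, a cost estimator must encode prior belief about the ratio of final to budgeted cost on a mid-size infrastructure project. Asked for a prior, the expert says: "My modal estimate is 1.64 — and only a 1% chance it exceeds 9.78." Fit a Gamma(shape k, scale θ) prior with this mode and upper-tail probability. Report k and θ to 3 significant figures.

k ≈ 2.16, θ ≈ 1.41

Gamma(k,θ) with k>1 has mode (k−1)θ, so θ = 1.64/(k−1).
Need P(X < 9.78) = 0.99 with θ tied to k this way. Start at k = 2, θ = 1.64: P(X<9.78) ≈ 0.982.
Too low — raise k to concentrate. Iterating converges to k ≈ 2.16.
Then θ = 1.64/(2.16−1) ≈ 1.41.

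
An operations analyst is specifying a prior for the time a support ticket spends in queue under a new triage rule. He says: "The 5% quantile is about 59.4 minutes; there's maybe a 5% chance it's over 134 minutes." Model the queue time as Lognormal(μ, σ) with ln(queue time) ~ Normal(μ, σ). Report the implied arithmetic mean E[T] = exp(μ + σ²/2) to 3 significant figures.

E[T] ≈ 92 minutes

If T ~ Lognormal(μ,σ) then ln T ~ Normal(μ,σ), so the p-quantile of ln T is μ + z_p·σ.
ln(59.4) = 4.084 and ln(134) = 4.898; z_{0.05} = -1.645, z_{0.95} = 1.645.
σ = (4.898 − 4.084)/(1.645 − (-1.645)) = 0.247.
μ = 4.084 − (-1.645)·0.247 = 4.491.
E[T] = exp(μ + σ²/2) = exp(4.491 + 0.0306) = 92 minutes.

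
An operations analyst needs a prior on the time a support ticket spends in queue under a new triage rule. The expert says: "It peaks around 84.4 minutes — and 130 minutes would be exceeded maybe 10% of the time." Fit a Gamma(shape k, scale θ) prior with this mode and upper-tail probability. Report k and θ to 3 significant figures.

k ≈ 11, θ ≈ 8.43

Gamma(k,θ) with k>1 has mode (k−1)θ, so θ = 84.4/(k−1).
Need P(X < 130) = 0.9 with θ tied to k this way. Start at k = 2, θ = 84.4: P(X<130) ≈ 0.456.
Too low — raise k to concentrate. Iterating converges to k ≈ 11.
Then θ = 84.4/(11−1) ≈ 8.43.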